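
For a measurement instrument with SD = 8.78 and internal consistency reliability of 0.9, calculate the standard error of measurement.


SEM = SD * sqrt(1 - rxx)
SEM = 8.78 * sqrt(1 - 0.9)
SEM = 8.78 * sqrt(0.1) = 8.78 * 0.316228
SEM = 2.7765

2.7765


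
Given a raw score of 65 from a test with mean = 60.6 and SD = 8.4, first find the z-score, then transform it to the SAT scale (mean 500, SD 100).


z = (X - mean) / SD = (65 - 60.6) / 8.4
z = 4.4 / 8.4
z = 0.5238
SAT-scale = SAT = 500 + 100z
Carry z at full precision (z = 4.4 / 8.4) into the conversion:
SAT-scale = 500 + 100 * (4.4 / 8.4) = 500 + 440 / 8.4
SAT-scale = 500 + 52.381
SAT-scale = 552.381

552.381


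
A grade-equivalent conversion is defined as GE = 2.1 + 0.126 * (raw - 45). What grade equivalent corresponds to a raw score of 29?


raw - median = 29 - 45 = -16
slope * diff = 0.126 * -16 = -2.016
GE = 2.1 + -2.016
GE = 0.084

0.084


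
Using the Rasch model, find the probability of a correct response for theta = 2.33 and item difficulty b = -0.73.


theta - b = 2.33 - -0.73 = 3.06
exp(-(theta - b)) = exp(-3.06) = 0.0469
P = 1 / (1 + 0.0469)
P = 0.9552

0.9552


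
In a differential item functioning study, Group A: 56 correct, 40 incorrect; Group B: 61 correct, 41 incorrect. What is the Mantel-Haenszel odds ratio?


Odds_A = 56/40 = 1.4
Odds_B = 61/41 = 1.4878
OR = Odds_A / Odds_B = 1.4 / 1.4878
Exactly, OR = (56 * 41) / (40 * 61) = 2296 / 2440
OR = 0.941

0.941


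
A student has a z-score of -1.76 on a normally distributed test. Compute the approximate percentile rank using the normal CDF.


CDF(z) = 0.5 * (1 + erf(z/sqrt(2)))
erf(-1.2445) = -0.9216
CDF = 0.0392
Percentile rank = 0.0392 * 100 = 3.92

3.92


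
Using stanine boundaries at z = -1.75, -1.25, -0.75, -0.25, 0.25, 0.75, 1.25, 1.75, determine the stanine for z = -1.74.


Stanine boundaries: [-1.75, -1.25, -0.75, -0.25, 0.25, 0.75, 1.25, 1.75]
z = -1.74
Check each boundary:
  z >= -1.75 -> could be stanine 2
  z < -1.25
  z < -0.75
  z < -0.25
  z < 0.25
  z < 0.75
  z < 1.25
  z < 1.75
Highest qualifying boundary gives stanine = 2

2


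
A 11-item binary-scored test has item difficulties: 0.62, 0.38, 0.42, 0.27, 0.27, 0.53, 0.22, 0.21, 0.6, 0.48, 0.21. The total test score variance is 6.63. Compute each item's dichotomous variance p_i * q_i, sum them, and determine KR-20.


For each item, compute p_i * q_i:
  Item 1: 0.62 * 0.38 = 0.2356
  Item 2: 0.38 * 0.62 = 0.2356
  Item 3: 0.42 * 0.58 = 0.2436
  Item 4: 0.27 * 0.73 = 0.1971
  Item 5: 0.27 * 0.73 = 0.1971
  Item 6: 0.53 * 0.47 = 0.2491
  Item 7: 0.22 * 0.78 = 0.1716
  Item 8: 0.21 * 0.79 = 0.1659
  Item 9: 0.6 * 0.4 = 0.24
  Item 10: 0.48 * 0.52 = 0.2496
  Item 11: 0.21 * 0.79 = 0.1659
Sum(p_i * q_i) = 0.2356 + 0.2356 + 0.2436 + 0.1971 + 0.1971 + 0.2491 + 0.1716 + 0.1659 + 0.24 + 0.2496 + 0.1659 = 2.3511
KR-20 = (k/(k-1)) * (1 - Sum(p_i*q_i) / Var_total)
= (11/10) * (1 - 2.3511/6.63)
= 1.1 * 0.6454
KR-20 = 0.7099

0.7099


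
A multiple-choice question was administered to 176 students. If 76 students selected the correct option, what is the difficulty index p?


Item difficulty p = number correct / total examinees
p = 76 / 176
p = 0.4318

0.4318


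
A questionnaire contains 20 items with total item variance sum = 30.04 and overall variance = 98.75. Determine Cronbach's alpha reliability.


alpha = (k/(k-1)) * (1 - sum(si^2)/s_total^2)
= (20/19) * (1 - 30.04/98.75)
alpha = 0.7324

0.7324


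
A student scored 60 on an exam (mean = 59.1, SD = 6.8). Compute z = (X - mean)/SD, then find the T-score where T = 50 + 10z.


z = (X - mean) / SD = (60 - 59.1) / 6.8
z = 0.9 / 6.8
z = 0.1324
T-score = T = 50 + 10z
Carry z at full precision (z = 0.9 / 6.8) into the conversion:
T-score = 50 + 10 * (0.9 / 6.8) = 50 + 9 / 6.8
T-score = 50 + 1.3235
T-score = 51.3235

51.3235


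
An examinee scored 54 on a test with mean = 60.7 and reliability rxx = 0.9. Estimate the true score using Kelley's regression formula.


T_est = rxx * X + (1 - rxx) * mean
T_est = 0.9 * 54 + 0.1 * 60.7
T_est = 48.6 + 6.07
T_est = 54.67

54.67


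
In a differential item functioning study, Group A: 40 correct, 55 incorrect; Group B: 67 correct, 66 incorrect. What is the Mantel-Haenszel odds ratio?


Odds_A = 40/55 = 0.7273
Odds_B = 67/66 = 1.0152
OR = Odds_A / Odds_B = 0.7273 / 1.0152
Exactly, OR = (40 * 66) / (55 * 67) = 2640 / 3685
OR = 0.7164

0.7164


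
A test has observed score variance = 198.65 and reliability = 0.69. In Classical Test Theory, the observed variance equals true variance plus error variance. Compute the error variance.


var_true = rxx * var_obs = 0.69 * 198.65 = 137.0685
var_error = var_obs - var_true
var_error = 198.65 - 137.0685
var_error = 61.5815

61.5815


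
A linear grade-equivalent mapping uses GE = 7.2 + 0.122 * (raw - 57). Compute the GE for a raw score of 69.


raw - median = 69 - 57 = 12
slope * diff = 0.122 * 12 = 1.464
GE = 7.2 + 1.464
GE = 8.664

8.664


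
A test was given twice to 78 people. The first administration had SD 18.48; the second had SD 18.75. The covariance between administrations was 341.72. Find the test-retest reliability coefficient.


r = cov(X,Y) / (SD_X * SD_Y)
r = 341.72 / (18.48 * 18.75)
r = 341.72 / 346.5
r = 0.9862

0.9862


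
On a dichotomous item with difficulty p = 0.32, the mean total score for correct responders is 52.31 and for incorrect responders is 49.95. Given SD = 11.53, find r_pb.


q = 1 - p = 0.68
rpb = ((M1 - M0) / SD) * sqrt(p * q)
rpb = ((52.31 - 49.95) / 11.53) * sqrt(0.32 * 0.68)
rpb = 0.0955

0.0955


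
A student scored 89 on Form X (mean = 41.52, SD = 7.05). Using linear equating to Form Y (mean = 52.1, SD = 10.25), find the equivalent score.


slope = SD_Y / SD_X = 10.25 / 7.05 ~ 1.4539
intercept = mean_Y - slope * mean_X = 52.1 - (10.25 / 7.05) * 41.52 ~ -8.266
Y = slope * X + intercept. To avoid rounding drift from the rounded slope/intercept, evaluate the equivalent form Y = mean_Y + SD_Y * (X - mean_X) / SD_X at full precision:
Y = 52.1 + 10.25 * (89 - 41.52) / 7.05
Y = 52.1 + 10.25 * 47.48 / 7.05
Y = 52.1 + 486.67 / 7.05
Y = 52.1 + 69.0312
Y = 121.1312

121.1312


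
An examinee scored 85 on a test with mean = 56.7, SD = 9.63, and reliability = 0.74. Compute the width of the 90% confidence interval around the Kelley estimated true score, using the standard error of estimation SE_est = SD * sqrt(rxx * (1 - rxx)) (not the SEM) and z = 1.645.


True score estimate = 0.74*85 + 0.26*56.7 = 77.642
SE_est = SD * sqrt(rxx * (1 - rxx)) = 9.63 * sqrt(0.74 * 0.26) = 9.63 * sqrt(0.1924) = 4.224048
CI = T_est +/- z * SE_est, so width = 2 * z * SE_est = 2 * 1.645 * 4.224048
Width = 13.8971

13.8971


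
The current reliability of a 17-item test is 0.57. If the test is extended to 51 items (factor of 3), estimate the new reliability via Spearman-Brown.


r_new = (n * rxx) / (1 + (n-1) * rxx)
r_new = (3 * 0.57) / (1 + 2 * 0.57)
r_new = 1.71 / 2.14
r_new = 0.7991

0.7991


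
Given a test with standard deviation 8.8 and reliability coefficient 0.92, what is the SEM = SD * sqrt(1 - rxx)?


SEM = SD * sqrt(1 - rxx)
SEM = 8.8 * sqrt(1 - 0.92)
SEM = 8.8 * sqrt(0.08) = 8.8 * 0.282843
SEM = 2.489

2.489


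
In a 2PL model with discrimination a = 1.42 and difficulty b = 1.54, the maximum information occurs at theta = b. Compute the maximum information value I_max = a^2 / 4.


For 2PL, max info at theta = b = 1.54
I_max = a^2 / 4 = 1.42^2 / 4
= 2.0164 / 4
I_max = 0.5041

0.5041


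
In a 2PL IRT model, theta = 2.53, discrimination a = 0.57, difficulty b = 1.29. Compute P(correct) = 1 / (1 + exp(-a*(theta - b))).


a*(theta - b) = 0.57 * (2.53 - 1.29) = 0.7068
exp(-0.7068) = 0.4932
P = 1 / (1 + 0.4932)
P = 0.6697

0.6697


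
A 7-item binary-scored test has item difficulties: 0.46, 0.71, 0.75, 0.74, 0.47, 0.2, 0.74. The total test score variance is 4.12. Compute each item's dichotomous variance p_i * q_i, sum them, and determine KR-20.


For each item, compute p_i * q_i:
  Item 1: 0.46 * 0.54 = 0.2484
  Item 2: 0.71 * 0.29 = 0.2059
  Item 3: 0.75 * 0.25 = 0.1875
  Item 4: 0.74 * 0.26 = 0.1924
  Item 5: 0.47 * 0.53 = 0.2491
  Item 6: 0.2 * 0.8 = 0.16
  Item 7: 0.74 * 0.26 = 0.1924
Sum(p_i * q_i) = 0.2484 + 0.2059 + 0.1875 + 0.1924 + 0.2491 + 0.16 + 0.1924 = 1.4357
KR-20 = (k/(k-1)) * (1 - Sum(p_i*q_i) / Var_total)
= (7/6) * (1 - 1.4357/4.12)
= 1.1667 * 0.6515
KR-20 = 0.7601

0.7601


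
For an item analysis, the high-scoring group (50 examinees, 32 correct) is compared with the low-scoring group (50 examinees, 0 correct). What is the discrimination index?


p_upper = 32/50 = 0.64
p_lower = 0/50 = 0.0
D = 0.64 - 0.0 = 0.64

0.64


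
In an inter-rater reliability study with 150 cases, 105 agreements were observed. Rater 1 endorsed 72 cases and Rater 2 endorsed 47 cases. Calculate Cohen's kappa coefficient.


P_o = 105/150 = 0.7
P_e = (72*47 + 78*103) / 22500 = 0.507467
kappa = (P_o - P_e) / (1 - P_e)
kappa = (0.7 - 0.507467) / (1 - 0.507467)
kappa = 0.3909

0.3909


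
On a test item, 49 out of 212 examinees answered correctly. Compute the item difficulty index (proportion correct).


Item difficulty p = number correct / total examinees
p = 49 / 212
p = 0.2311

0.2311


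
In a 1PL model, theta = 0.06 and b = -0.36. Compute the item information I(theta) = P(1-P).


P = 1/(1+exp(-(0.06--0.36))) = 0.6035
I = P*(1-P) = 0.6035 * 0.3965
I = 0.2393

0.2393


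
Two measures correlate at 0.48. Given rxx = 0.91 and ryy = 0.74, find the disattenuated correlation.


r_corrected = rxy / sqrt(rxx * ryy)
= 0.48 / sqrt(0.91 * 0.74)
= 0.48 / sqrt(0.6734)
= 0.48 / 0.82061
r_corrected = 0.5849

0.5849


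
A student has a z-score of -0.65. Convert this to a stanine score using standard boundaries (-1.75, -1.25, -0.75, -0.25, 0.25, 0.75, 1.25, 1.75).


Stanine boundaries: [-1.75, -1.25, -0.75, -0.25, 0.25, 0.75, 1.25, 1.75]
z = -0.65
Check each boundary:
  z >= -1.75 -> could be stanine 2
  z >= -1.25 -> could be stanine 3
  z >= -0.75 -> could be stanine 4
  z < -0.25
  z < 0.25
  z < 0.75
  z < 1.25
  z < 1.75
Highest qualifying boundary gives stanine = 4

4


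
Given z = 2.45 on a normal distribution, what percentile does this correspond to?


CDF(z) = 0.5 * (1 + erf(z/sqrt(2)))
erf(1.7324) = 0.9857
CDF = 0.9929
Percentile rank = 0.9929 * 100 = 99.29

99.29


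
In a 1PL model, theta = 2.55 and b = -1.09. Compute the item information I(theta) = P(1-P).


P = 1/(1+exp(-(2.55--1.09))) = 0.9744
I = P*(1-P) = 0.9744 * 0.0256
I = 0.0249

0.0249


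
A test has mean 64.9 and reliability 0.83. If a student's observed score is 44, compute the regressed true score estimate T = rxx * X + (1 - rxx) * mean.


T_est = rxx * X + (1 - rxx) * mean
T_est = 0.83 * 44 + 0.17 * 64.9
T_est = 36.52 + 11.033
T_est = 47.553

47.553


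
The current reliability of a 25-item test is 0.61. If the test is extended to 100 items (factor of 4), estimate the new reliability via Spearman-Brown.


r_new = (n * rxx) / (1 + (n-1) * rxx)
r_new = (4 * 0.61) / (1 + 3 * 0.61)
r_new = 2.44 / 2.83
r_new = 0.8622

0.8622


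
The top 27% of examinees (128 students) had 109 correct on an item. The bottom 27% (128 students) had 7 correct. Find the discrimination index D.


p_upper = 109/128 = 0.8516
p_lower = 7/128 = 0.0547
D = 0.8516 - 0.0547 = 0.7969

0.7969


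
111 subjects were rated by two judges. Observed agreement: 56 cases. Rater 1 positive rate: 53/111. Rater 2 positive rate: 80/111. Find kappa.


P_o = 56/111 = 0.504505
P_e = (53*80 + 58*31) / 12321 = 0.490058
kappa = (P_o - P_e) / (1 - P_e)
kappa = (0.504505 - 0.490058) / (1 - 0.490058)
kappa = 0.0283

0.0283


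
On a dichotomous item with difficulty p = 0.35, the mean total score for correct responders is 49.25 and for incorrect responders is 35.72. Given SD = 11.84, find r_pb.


q = 1 - p = 0.65
rpb = ((M1 - M0) / SD) * sqrt(p * q)
rpb = ((49.25 - 35.72) / 11.84) * sqrt(0.35 * 0.65)
rpb = 0.5451

0.5451


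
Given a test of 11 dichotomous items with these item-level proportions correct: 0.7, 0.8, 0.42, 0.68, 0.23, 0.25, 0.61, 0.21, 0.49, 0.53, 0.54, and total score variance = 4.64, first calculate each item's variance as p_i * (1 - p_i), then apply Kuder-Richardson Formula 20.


For each item, compute p_i * q_i:
  Item 1: 0.7 * 0.3 = 0.21
  Item 2: 0.8 * 0.2 = 0.16
  Item 3: 0.42 * 0.58 = 0.2436
  Item 4: 0.68 * 0.32 = 0.2176
  Item 5: 0.23 * 0.77 = 0.1771
  Item 6: 0.25 * 0.75 = 0.1875
  Item 7: 0.61 * 0.39 = 0.2379
  Item 8: 0.21 * 0.79 = 0.1659
  Item 9: 0.49 * 0.51 = 0.2499
  Item 10: 0.53 * 0.47 = 0.2491
  Item 11: 0.54 * 0.46 = 0.2484
Sum(p_i * q_i) = 0.21 + 0.16 + 0.2436 + 0.2176 + 0.1771 + 0.1875 + 0.2379 + 0.1659 + 0.2499 + 0.2491 + 0.2484 = 2.347
KR-20 = (k/(k-1)) * (1 - Sum(p_i*q_i) / Var_total)
= (11/10) * (1 - 2.347/4.64)
= 1.1 * 0.4942
KR-20 = 0.5436

0.5436


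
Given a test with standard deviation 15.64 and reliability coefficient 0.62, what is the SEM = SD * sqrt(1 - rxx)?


SEM = SD * sqrt(1 - rxx)
SEM = 15.64 * sqrt(1 - 0.62)
SEM = 15.64 * sqrt(0.38) = 15.64 * 0.616441
SEM = 9.6411

9.6411


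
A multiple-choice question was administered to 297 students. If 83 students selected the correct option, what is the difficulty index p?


Item difficulty p = number correct / total examinees
p = 83 / 297
p = 0.2795

0.2795


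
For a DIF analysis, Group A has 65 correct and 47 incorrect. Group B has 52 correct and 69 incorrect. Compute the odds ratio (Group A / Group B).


Odds_A = 65/47 = 1.383
Odds_B = 52/69 = 0.7536
OR = Odds_A / Odds_B = 1.383 / 0.7536
Exactly, OR = (65 * 69) / (47 * 52) = 4485 / 2444
OR = 1.8351

1.8351


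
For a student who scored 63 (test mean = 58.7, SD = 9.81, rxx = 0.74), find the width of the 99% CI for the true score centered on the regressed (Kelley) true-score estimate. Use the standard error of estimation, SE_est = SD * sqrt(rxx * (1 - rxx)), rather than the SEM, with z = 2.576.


True score estimate = 0.74*63 + 0.26*58.7 = 61.882
SE_est = SD * sqrt(rxx * (1 - rxx)) = 9.81 * sqrt(0.74 * 0.26) = 9.81 * sqrt(0.1924) = 4.303002
CI = T_est +/- z * SE_est, so width = 2 * z * SE_est = 2 * 2.576 * 4.303002
Width = 22.1691

22.1691


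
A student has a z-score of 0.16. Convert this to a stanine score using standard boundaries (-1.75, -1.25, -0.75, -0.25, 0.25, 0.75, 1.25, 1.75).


Stanine boundaries: [-1.75, -1.25, -0.75, -0.25, 0.25, 0.75, 1.25, 1.75]
z = 0.16
Check each boundary:
  z >= -1.75 -> could be stanine 2
  z >= -1.25 -> could be stanine 3
  z >= -0.75 -> could be stanine 4
  z >= -0.25 -> could be stanine 5
  z < 0.25
  z < 0.75
  z < 1.25
  z < 1.75
Highest qualifying boundary gives stanine = 5

5


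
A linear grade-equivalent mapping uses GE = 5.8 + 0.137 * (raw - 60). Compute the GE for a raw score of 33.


raw - median = 33 - 60 = -27
slope * diff = 0.137 * -27 = -3.699
GE = 5.8 + -3.699
GE = 2.101

2.101


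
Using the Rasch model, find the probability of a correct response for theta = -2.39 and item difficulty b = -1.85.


theta - b = -2.39 - -1.85 = -0.54
exp(-(theta - b)) = exp(0.54) = 1.716
P = 1 / (1 + 1.716)
P = 0.3682

0.3682


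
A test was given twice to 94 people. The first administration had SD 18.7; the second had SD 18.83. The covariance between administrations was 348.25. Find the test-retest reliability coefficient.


r = cov(X,Y) / (SD_X * SD_Y)
r = 348.25 / (18.7 * 18.83)
r = 348.25 / 352.121
r = 0.989

0.989


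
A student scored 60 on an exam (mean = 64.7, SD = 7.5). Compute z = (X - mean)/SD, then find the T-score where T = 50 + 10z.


z = (X - mean) / SD = (60 - 64.7) / 7.5
z = -4.7 / 7.5
z = -0.6267
T-score = T = 50 + 10z
Carry z at full precision (z = -4.7 / 7.5) into the conversion:
T-score = 50 + 10 * (-4.7 / 7.5) = 50 + -47 / 7.5
T-score = 50 + -6.2667
T-score = 43.7333

43.7333


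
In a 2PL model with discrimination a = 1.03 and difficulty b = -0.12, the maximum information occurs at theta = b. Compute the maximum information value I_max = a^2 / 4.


For 2PL, max info at theta = b = -0.12
I_max = a^2 / 4 = 1.03^2 / 4
= 1.0609 / 4
I_max = 0.2652

0.2652


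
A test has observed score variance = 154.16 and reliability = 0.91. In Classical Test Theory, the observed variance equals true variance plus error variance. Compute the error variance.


var_true = rxx * var_obs = 0.91 * 154.16 = 140.2856
var_error = var_obs - var_true
var_error = 154.16 - 140.2856
var_error = 13.8744

13.8744


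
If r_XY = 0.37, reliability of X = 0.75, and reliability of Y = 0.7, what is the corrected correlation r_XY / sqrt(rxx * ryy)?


r_corrected = rxy / sqrt(rxx * ryy)
= 0.37 / sqrt(0.75 * 0.7)
= 0.37 / sqrt(0.525)
= 0.37 / 0.724569
r_corrected = 0.5106

0.5106


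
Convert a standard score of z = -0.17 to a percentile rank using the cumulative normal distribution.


CDF(z) = 0.5 * (1 + erf(z/sqrt(2)))
erf(-0.1202) = -0.135
CDF = 0.4325
Percentile rank = 0.4325 * 100 = 43.25

43.25


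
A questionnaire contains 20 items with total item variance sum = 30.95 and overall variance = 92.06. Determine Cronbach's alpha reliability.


alpha = (k/(k-1)) * (1 - sum(si^2)/s_total^2)
= (20/19) * (1 - 30.95/92.06)
alpha = 0.6987

0.6987


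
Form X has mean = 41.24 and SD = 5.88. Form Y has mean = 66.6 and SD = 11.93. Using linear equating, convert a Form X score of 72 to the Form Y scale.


slope = SD_Y / SD_X = 11.93 / 5.88 ~ 2.0289
intercept = mean_Y - slope * mean_X = 66.6 - (11.93 / 5.88) * 41.24 ~ -17.0723
Y = slope * X + intercept. To avoid rounding drift from the rounded slope/intercept, evaluate the equivalent form Y = mean_Y + SD_Y * (X - mean_X) / SD_X at full precision:
Y = 66.6 + 11.93 * (72 - 41.24) / 5.88
Y = 66.6 + 11.93 * 30.76 / 5.88
Y = 66.6 + 366.9668 / 5.88
Y = 66.6 + 62.4093
Y = 129.0093

129.0093


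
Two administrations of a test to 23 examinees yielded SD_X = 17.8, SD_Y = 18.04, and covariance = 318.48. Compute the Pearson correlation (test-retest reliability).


r = cov(X,Y) / (SD_X * SD_Y)
r = 318.48 / (17.8 * 18.04)
r = 318.48 / 321.112
r = 0.9918

0.9918


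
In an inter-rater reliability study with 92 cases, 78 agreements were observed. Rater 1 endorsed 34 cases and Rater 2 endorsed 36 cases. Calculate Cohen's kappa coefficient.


P_o = 78/92 = 0.847826
P_e = (34*36 + 58*56) / 8464 = 0.528355
kappa = (P_o - P_e) / (1 - P_e)
kappa = (0.847826 - 0.528355) / (1 - 0.528355)
kappa = 0.6774

0.6774


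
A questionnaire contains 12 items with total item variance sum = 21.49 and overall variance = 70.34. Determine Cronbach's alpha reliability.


alpha = (k/(k-1)) * (1 - sum(si^2)/s_total^2)
= (12/11) * (1 - 21.49/70.34)
alpha = 0.7576

0.7576


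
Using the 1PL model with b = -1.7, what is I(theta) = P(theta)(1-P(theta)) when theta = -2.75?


P = 1/(1+exp(-(-2.75--1.7))) = 0.2592
I = P*(1-P) = 0.2592 * 0.7408
I = 0.192

0.192


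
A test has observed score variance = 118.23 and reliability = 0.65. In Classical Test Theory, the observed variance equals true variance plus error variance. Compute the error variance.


var_true = rxx * var_obs = 0.65 * 118.23 = 76.8495
var_error = var_obs - var_true
var_error = 118.23 - 76.8495
var_error = 41.3805

41.3805


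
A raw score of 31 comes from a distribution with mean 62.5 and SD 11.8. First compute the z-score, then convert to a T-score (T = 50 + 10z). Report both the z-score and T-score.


z = (X - mean) / SD = (31 - 62.5) / 11.8
z = -31.5 / 11.8
z = -2.6695
T-score = T = 50 + 10z
Carry z at full precision (z = -31.5 / 11.8) into the conversion:
T-score = 50 + 10 * (-31.5 / 11.8) = 50 + -315 / 11.8
T-score = 50 + -26.6949
T-score = 23.3051

23.3051


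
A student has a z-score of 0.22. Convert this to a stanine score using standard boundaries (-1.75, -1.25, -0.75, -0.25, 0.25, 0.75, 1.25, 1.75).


Stanine boundaries: [-1.75, -1.25, -0.75, -0.25, 0.25, 0.75, 1.25, 1.75]
z = 0.22
Check each boundary:
  z >= -1.75 -> could be stanine 2
  z >= -1.25 -> could be stanine 3
  z >= -0.75 -> could be stanine 4
  z >= -0.25 -> could be stanine 5
  z < 0.25
  z < 0.75
  z < 1.25
  z < 1.75
Highest qualifying boundary gives stanine = 5

5


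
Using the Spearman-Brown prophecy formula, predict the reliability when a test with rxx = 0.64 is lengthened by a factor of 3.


r_new = (n * rxx) / (1 + (n-1) * rxx)
r_new = (3 * 0.64) / (1 + 2 * 0.64)
r_new = 1.92 / 2.28
r_new = 0.8421

0.8421


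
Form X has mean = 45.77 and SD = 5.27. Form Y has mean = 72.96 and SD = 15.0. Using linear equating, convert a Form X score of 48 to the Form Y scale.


slope = SD_Y / SD_X = 15.0 / 5.27 ~ 2.8463
intercept = mean_Y - slope * mean_X = 72.96 - (15.0 / 5.27) * 45.77 ~ -57.3151
Y = slope * X + intercept. To avoid rounding drift from the rounded slope/intercept, evaluate the equivalent form Y = mean_Y + SD_Y * (X - mean_X) / SD_X at full precision:
Y = 72.96 + 15.0 * (48 - 45.77) / 5.27
Y = 72.96 + 15.0 * 2.23 / 5.27
Y = 72.96 + 33.45 / 5.27
Y = 72.96 + 6.3472
Y = 79.3072

79.3072


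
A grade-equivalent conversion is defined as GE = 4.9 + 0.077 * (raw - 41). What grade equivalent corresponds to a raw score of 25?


raw - median = 25 - 41 = -16
slope * diff = 0.077 * -16 = -1.232
GE = 4.9 + -1.232
GE = 3.668

3.668


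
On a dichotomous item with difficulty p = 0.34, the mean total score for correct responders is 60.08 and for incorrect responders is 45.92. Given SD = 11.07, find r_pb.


q = 1 - p = 0.66
rpb = ((M1 - M0) / SD) * sqrt(p * q)
rpb = ((60.08 - 45.92) / 11.07) * sqrt(0.34 * 0.66)
rpb = 0.6059

0.6059


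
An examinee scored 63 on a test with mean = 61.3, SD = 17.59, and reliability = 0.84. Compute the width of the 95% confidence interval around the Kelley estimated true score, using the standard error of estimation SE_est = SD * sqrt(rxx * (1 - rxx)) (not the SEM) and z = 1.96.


True score estimate = 0.84*63 + 0.16*61.3 = 62.728
SE_est = SD * sqrt(rxx * (1 - rxx)) = 17.59 * sqrt(0.84 * 0.16) = 17.59 * sqrt(0.1344) = 6.448601
CI = T_est +/- z * SE_est, so width = 2 * z * SE_est = 2 * 1.96 * 6.448601
Width = 25.2785

25.2785


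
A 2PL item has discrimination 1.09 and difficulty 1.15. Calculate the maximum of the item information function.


For 2PL, max info at theta = b = 1.15
I_max = a^2 / 4 = 1.09^2 / 4
= 1.1881 / 4
I_max = 0.297

0.297


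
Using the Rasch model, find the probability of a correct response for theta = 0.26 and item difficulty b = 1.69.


theta - b = 0.26 - 1.69 = -1.43
exp(-(theta - b)) = exp(1.43) = 4.1787
P = 1 / (1 + 4.1787)
P = 0.1931

0.1931


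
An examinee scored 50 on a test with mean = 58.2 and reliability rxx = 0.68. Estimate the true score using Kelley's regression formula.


T_est = rxx * X + (1 - rxx) * mean
T_est = 0.68 * 50 + 0.32 * 58.2
T_est = 34.0 + 18.624
T_est = 52.624

52.624


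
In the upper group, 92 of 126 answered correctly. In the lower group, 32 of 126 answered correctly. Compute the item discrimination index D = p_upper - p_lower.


p_upper = 92/126 = 0.7302
p_lower = 32/126 = 0.254
D = 0.7302 - 0.254 = 0.4762

0.4762


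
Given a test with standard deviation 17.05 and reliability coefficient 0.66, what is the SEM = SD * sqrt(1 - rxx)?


SEM = SD * sqrt(1 - rxx)
SEM = 17.05 * sqrt(1 - 0.66)
SEM = 17.05 * sqrt(0.34) = 17.05 * 0.583095
SEM = 9.9418

9.9418


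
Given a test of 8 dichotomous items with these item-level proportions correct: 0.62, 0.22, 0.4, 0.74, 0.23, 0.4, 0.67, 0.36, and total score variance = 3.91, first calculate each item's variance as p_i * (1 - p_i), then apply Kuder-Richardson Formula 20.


For each item, compute p_i * q_i:
  Item 1: 0.62 * 0.38 = 0.2356
  Item 2: 0.22 * 0.78 = 0.1716
  Item 3: 0.4 * 0.6 = 0.24
  Item 4: 0.74 * 0.26 = 0.1924
  Item 5: 0.23 * 0.77 = 0.1771
  Item 6: 0.4 * 0.6 = 0.24
  Item 7: 0.67 * 0.33 = 0.2211
  Item 8: 0.36 * 0.64 = 0.2304
Sum(p_i * q_i) = 0.2356 + 0.1716 + 0.24 + 0.1924 + 0.1771 + 0.24 + 0.2211 + 0.2304 = 1.7082
KR-20 = (k/(k-1)) * (1 - Sum(p_i*q_i) / Var_total)
= (8/7) * (1 - 1.7082/3.91)
= 1.1429 * 0.5631
KR-20 = 0.6436

0.6436


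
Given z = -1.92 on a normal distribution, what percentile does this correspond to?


CDF(z) = 0.5 * (1 + erf(z/sqrt(2)))
erf(-1.3576) = -0.9451
CDF = 0.0274
Percentile rank = 0.0274 * 100 = 2.74

2.74


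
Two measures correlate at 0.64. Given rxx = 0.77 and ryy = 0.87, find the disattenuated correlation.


r_corrected = rxy / sqrt(rxx * ryy)
= 0.64 / sqrt(0.77 * 0.87)
= 0.64 / sqrt(0.6699)
= 0.64 / 0.818474
r_corrected = 0.7819

0.7819


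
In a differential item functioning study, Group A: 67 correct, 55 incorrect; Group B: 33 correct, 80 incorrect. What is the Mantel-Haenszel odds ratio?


Odds_A = 67/55 = 1.2182
Odds_B = 33/80 = 0.4125
OR = Odds_A / Odds_B = 1.2182 / 0.4125
Exactly, OR = (67 * 80) / (55 * 33) = 5360 / 1815
OR = 2.9532

2.9532


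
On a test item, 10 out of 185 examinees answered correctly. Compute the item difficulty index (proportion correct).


Item difficulty p = number correct / total examinees
p = 10 / 185
p = 0.0541

0.0541


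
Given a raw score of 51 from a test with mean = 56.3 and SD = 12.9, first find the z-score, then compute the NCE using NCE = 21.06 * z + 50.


z = (X - mean) / SD = (51 - 56.3) / 12.9
z = -5.3 / 12.9
z = -0.4109
NCE = NCE = 21.06z + 50
Carry z at full precision (z = -5.3 / 12.9) into the conversion:
NCE = 21.06 * (-5.3 / 12.9) + 50 = -111.618 / 12.9 + 50
NCE = -8.6526 + 50
NCE = 41.3474

41.3474


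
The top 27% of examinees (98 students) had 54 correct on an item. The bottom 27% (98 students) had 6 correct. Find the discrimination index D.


p_upper = 54/98 = 0.551
p_lower = 6/98 = 0.0612
D = 0.551 - 0.0612 = 0.4898

0.4898


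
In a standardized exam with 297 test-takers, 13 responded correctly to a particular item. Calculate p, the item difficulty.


Item difficulty p = number correct / total examinees
p = 13 / 297
p = 0.0438

0.0438


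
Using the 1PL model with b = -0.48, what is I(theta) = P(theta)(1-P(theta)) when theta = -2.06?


P = 1/(1+exp(-(-2.06--0.48))) = 0.1708
I = P*(1-P) = 0.1708 * 0.8292
I = 0.1416

0.1416


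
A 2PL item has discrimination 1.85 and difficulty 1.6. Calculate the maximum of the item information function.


For 2PL, max info at theta = b = 1.6
I_max = a^2 / 4 = 1.85^2 / 4
= 3.4225 / 4
I_max = 0.8556

0.8556


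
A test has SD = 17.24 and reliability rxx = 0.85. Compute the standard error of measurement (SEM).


SEM = SD * sqrt(1 - rxx)
SEM = 17.24 * sqrt(1 - 0.85)
SEM = 17.24 * sqrt(0.15) = 17.24 * 0.387298
SEM = 6.677

6.677


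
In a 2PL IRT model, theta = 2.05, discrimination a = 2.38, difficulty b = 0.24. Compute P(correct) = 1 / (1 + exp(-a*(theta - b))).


a*(theta - b) = 2.38 * (2.05 - 0.24) = 4.3078
exp(-4.3078) = 0.0135
P = 1 / (1 + 0.0135)
P = 0.9867

0.9867


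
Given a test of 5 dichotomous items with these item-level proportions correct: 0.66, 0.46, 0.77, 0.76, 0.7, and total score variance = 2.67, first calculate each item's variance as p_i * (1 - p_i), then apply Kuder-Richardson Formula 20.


For each item, compute p_i * q_i:
  Item 1: 0.66 * 0.34 = 0.2244
  Item 2: 0.46 * 0.54 = 0.2484
  Item 3: 0.77 * 0.23 = 0.1771
  Item 4: 0.76 * 0.24 = 0.1824
  Item 5: 0.7 * 0.3 = 0.21
Sum(p_i * q_i) = 0.2244 + 0.2484 + 0.1771 + 0.1824 + 0.21 = 1.0423
KR-20 = (k/(k-1)) * (1 - Sum(p_i*q_i) / Var_total)
= (5/4) * (1 - 1.0423/2.67)
= 1.25 * 0.6096
KR-20 = 0.762

0.762


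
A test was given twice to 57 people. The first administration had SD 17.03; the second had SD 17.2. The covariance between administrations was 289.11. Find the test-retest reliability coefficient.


r = cov(X,Y) / (SD_X * SD_Y)
r = 289.11 / (17.03 * 17.2)
r = 289.11 / 292.916
r = 0.987

0.987


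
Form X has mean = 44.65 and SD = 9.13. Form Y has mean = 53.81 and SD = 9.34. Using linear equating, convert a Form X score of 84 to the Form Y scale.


slope = SD_Y / SD_X = 9.34 / 9.13 ~ 1.023
intercept = mean_Y - slope * mean_X = 53.81 - (9.34 / 9.13) * 44.65 ~ 8.133
Y = slope * X + intercept. To avoid rounding drift from the rounded slope/intercept, evaluate the equivalent form Y = mean_Y + SD_Y * (X - mean_X) / SD_X at full precision:
Y = 53.81 + 9.34 * (84 - 44.65) / 9.13
Y = 53.81 + 9.34 * 39.35 / 9.13
Y = 53.81 + 367.529 / 9.13
Y = 53.81 + 40.2551
Y = 94.0651

94.0651


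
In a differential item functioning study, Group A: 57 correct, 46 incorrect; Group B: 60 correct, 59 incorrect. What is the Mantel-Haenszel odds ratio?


Odds_A = 57/46 = 1.2391
Odds_B = 60/59 = 1.0169
OR = Odds_A / Odds_B = 1.2391 / 1.0169
Exactly, OR = (57 * 59) / (46 * 60) = 3363 / 2760
OR = 1.2185

1.2185


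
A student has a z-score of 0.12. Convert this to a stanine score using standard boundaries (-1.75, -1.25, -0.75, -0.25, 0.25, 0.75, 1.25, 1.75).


Stanine boundaries: [-1.75, -1.25, -0.75, -0.25, 0.25, 0.75, 1.25, 1.75]
z = 0.12
Check each boundary:
  z >= -1.75 -> could be stanine 2
  z >= -1.25 -> could be stanine 3
  z >= -0.75 -> could be stanine 4
  z >= -0.25 -> could be stanine 5
  z < 0.25
  z < 0.75
  z < 1.25
  z < 1.75
Highest qualifying boundary gives stanine = 5

5


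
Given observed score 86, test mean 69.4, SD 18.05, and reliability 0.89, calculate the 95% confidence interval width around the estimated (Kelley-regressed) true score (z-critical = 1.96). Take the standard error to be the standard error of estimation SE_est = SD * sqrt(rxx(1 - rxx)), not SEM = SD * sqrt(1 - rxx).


True score estimate = 0.89*86 + 0.11*69.4 = 84.174
SE_est = SD * sqrt(rxx * (1 - rxx)) = 18.05 * sqrt(0.89 * 0.11) = 18.05 * sqrt(0.0979) = 5.64766
CI = T_est +/- z * SE_est, so width = 2 * z * SE_est = 2 * 1.96 * 5.64766
Width = 22.1388

22.1388


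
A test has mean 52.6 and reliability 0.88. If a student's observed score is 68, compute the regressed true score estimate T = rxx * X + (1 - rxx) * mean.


T_est = rxx * X + (1 - rxx) * mean
T_est = 0.88 * 68 + 0.12 * 52.6
T_est = 59.84 + 6.312
T_est = 66.152

66.152


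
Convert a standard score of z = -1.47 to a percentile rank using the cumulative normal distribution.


CDF(z) = 0.5 * (1 + erf(z/sqrt(2)))
erf(-1.0394) = -0.8584
CDF = 0.0708
Percentile rank = 0.0708 * 100 = 7.08

7.08


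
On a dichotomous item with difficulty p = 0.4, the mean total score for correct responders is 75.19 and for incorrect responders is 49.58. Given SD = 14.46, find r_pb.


q = 1 - p = 0.6
rpb = ((M1 - M0) / SD) * sqrt(p * q)
rpb = ((75.19 - 49.58) / 14.46) * sqrt(0.4 * 0.6)
rpb = 0.8677

0.8677


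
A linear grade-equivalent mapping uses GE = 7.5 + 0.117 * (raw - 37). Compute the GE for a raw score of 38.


raw - median = 38 - 37 = 1
slope * diff = 0.117 * 1 = 0.117
GE = 7.5 + 0.117
GE = 7.617

7.617


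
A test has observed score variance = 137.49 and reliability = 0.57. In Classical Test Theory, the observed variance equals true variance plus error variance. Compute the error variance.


var_true = rxx * var_obs = 0.57 * 137.49 = 78.3693
var_error = var_obs - var_true
var_error = 137.49 - 78.3693
var_error = 59.1207

59.1207


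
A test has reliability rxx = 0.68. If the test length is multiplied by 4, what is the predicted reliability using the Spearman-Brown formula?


r_new = (n * rxx) / (1 + (n-1) * rxx)
r_new = (4 * 0.68) / (1 + 3 * 0.68)
r_new = 2.72 / 3.04
r_new = 0.8947

0.8947


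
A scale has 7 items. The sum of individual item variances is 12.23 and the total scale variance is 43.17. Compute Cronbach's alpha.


alpha = (k/(k-1)) * (1 - sum(si^2)/s_total^2)
= (7/6) * (1 - 12.23/43.17)
alpha = 0.8362

0.8362


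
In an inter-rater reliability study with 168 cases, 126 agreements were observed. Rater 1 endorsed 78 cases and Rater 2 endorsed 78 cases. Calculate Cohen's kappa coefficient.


P_o = 126/168 = 0.75
P_e = (78*78 + 90*90) / 28224 = 0.502551
kappa = (P_o - P_e) / (1 - P_e)
kappa = (0.75 - 0.502551) / (1 - 0.502551)
kappa = 0.4974

0.4974


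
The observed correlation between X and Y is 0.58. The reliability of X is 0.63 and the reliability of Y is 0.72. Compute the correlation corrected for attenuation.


r_corrected = rxy / sqrt(rxx * ryy)
= 0.58 / sqrt(0.63 * 0.72)
= 0.58 / sqrt(0.4536)
= 0.58 / 0.673498
r_corrected = 0.8612

0.8612


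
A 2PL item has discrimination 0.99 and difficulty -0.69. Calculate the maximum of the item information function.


For 2PL, max info at theta = b = -0.69
I_max = a^2 / 4 = 0.99^2 / 4
= 0.9801 / 4
I_max = 0.245

0.245


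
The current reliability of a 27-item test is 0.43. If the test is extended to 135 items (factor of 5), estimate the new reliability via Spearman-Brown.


r_new = (n * rxx) / (1 + (n-1) * rxx)
r_new = (5 * 0.43) / (1 + 4 * 0.43)
r_new = 2.15 / 2.72
r_new = 0.7904

0.7904


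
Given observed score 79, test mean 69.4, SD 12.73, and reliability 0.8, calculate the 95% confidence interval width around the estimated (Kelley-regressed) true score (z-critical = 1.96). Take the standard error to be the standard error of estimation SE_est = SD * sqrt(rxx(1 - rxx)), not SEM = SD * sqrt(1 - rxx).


True score estimate = 0.8*79 + 0.2*69.4 = 77.08
SE_est = SD * sqrt(rxx * (1 - rxx)) = 12.73 * sqrt(0.8 * 0.2) = 12.73 * sqrt(0.16) = 5.092
CI = T_est +/- z * SE_est, so width = 2 * z * SE_est = 2 * 1.96 * 5.092
Width = 19.9606

19.9606


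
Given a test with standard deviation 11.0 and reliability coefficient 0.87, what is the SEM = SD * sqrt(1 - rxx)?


SEM = SD * sqrt(1 - rxx)
SEM = 11.0 * sqrt(1 - 0.87)
SEM = 11.0 * sqrt(0.13) = 11.0 * 0.360555
SEM = 3.9661

3.9661


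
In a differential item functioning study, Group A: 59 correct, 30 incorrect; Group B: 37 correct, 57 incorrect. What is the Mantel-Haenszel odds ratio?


Odds_A = 59/30 = 1.9667
Odds_B = 37/57 = 0.6491
OR = Odds_A / Odds_B = 1.9667 / 0.6491
Exactly, OR = (59 * 57) / (30 * 37) = 3363 / 1110
OR = 3.0297

3.0297


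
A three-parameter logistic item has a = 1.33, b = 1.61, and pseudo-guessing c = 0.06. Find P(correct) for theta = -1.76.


logit = 1.33*(-1.76 - 1.61) = -4.4821
P* = 1/(1 + exp(--4.4821)) = 0.0112
P = 0.06 + (1 - 0.06) * 0.0112
P = 0.0705

0.0705


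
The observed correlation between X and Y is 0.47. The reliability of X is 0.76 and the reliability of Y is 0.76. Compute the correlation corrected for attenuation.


r_corrected = rxy / sqrt(rxx * ryy)
= 0.47 / sqrt(0.76 * 0.76)
= 0.47 / sqrt(0.5776)
= 0.47 / 0.76
r_corrected = 0.6184

0.6184


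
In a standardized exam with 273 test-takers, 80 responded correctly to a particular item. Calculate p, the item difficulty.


Item difficulty p = number correct / total examinees
p = 80 / 273
p = 0.293

0.293


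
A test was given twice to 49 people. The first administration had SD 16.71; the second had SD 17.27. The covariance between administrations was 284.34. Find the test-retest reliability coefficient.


r = cov(X,Y) / (SD_X * SD_Y)
r = 284.34 / (16.71 * 17.27)
r = 284.34 / 288.5817
r = 0.9853

0.9853


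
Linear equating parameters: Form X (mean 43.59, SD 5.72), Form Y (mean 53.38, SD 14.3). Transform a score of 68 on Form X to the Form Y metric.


slope = SD_Y / SD_X = 14.3 / 5.72 ~ 2.5
intercept = mean_Y - slope * mean_X = 53.38 - (14.3 / 5.72) * 43.59 ~ -55.595
Y = slope * X + intercept. To avoid rounding drift from the rounded slope/intercept, evaluate the equivalent form Y = mean_Y + SD_Y * (X - mean_X) / SD_X at full precision:
Y = 53.38 + 14.3 * (68 - 43.59) / 5.72
Y = 53.38 + 14.3 * 24.41 / 5.72
Y = 53.38 + 349.063 / 5.72
Y = 53.38 + 61.025
Y = 114.405

114.405


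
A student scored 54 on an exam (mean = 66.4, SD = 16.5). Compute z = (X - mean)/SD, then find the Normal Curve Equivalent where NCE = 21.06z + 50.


z = (X - mean) / SD = (54 - 66.4) / 16.5
z = -12.4 / 16.5
z = -0.7515
NCE = NCE = 21.06z + 50
Carry z at full precision (z = -12.4 / 16.5) into the conversion:
NCE = 21.06 * (-12.4 / 16.5) + 50 = -261.144 / 16.5 + 50
NCE = -15.8269 + 50
NCE = 34.1731

34.1731


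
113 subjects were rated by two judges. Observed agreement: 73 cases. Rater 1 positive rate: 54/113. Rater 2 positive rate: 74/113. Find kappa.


P_o = 73/113 = 0.646018
P_e = (54*74 + 59*39) / 12769 = 0.493147
kappa = (P_o - P_e) / (1 - P_e)
kappa = (0.646018 - 0.493147) / (1 - 0.493147)
kappa = 0.3016

0.3016


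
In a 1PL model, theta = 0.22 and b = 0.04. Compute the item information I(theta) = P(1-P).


P = 1/(1+exp(-(0.22-0.04))) = 0.5449
I = P*(1-P) = 0.5449 * 0.4551
I = 0.248

0.248


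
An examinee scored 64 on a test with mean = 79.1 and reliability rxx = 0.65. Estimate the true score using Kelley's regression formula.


T_est = rxx * X + (1 - rxx) * mean
T_est = 0.65 * 64 + 0.35 * 79.1
T_est = 41.6 + 27.685
T_est = 69.285

69.285


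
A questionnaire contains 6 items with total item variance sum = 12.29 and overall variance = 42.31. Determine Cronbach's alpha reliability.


alpha = (k/(k-1)) * (1 - sum(si^2)/s_total^2)
= (6/5) * (1 - 12.29/42.31)
alpha = 0.8514

0.8514


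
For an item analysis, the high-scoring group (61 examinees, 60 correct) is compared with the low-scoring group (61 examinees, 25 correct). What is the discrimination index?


p_upper = 60/61 = 0.9836
p_lower = 25/61 = 0.4098
D = 0.9836 - 0.4098 = 0.5738

0.5738


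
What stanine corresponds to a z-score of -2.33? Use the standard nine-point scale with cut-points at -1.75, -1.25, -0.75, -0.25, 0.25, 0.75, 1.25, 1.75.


Stanine boundaries: [-1.75, -1.25, -0.75, -0.25, 0.25, 0.75, 1.25, 1.75]
z = -2.33
Check each boundary:
  z < -1.75
  z < -1.25
  z < -0.75
  z < -0.25
  z < 0.25
  z < 0.75
  z < 1.25
  z < 1.75
Highest qualifying boundary gives stanine = 1

1


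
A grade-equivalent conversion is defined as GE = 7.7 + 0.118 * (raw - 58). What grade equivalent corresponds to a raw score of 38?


raw - median = 38 - 58 = -20
slope * diff = 0.118 * -20 = -2.36
GE = 7.7 + -2.36
GE = 5.34

5.34


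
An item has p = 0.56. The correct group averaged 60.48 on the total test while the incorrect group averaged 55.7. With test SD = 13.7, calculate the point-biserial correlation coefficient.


q = 1 - p = 0.44
rpb = ((M1 - M0) / SD) * sqrt(p * q)
rpb = ((60.48 - 55.7) / 13.7) * sqrt(0.56 * 0.44)
rpb = 0.1732

0.1732


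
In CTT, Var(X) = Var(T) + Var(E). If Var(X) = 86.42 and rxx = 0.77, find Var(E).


var_true = rxx * var_obs = 0.77 * 86.42 = 66.5434
var_error = var_obs - var_true
var_error = 86.42 - 66.5434
var_error = 19.8766

19.8766


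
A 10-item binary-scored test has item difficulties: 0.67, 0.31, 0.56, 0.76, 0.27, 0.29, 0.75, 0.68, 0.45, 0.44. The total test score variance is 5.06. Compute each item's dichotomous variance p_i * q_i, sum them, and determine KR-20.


For each item, compute p_i * q_i:
  Item 1: 0.67 * 0.33 = 0.2211
  Item 2: 0.31 * 0.69 = 0.2139
  Item 3: 0.56 * 0.44 = 0.2464
  Item 4: 0.76 * 0.24 = 0.1824
  Item 5: 0.27 * 0.73 = 0.1971
  Item 6: 0.29 * 0.71 = 0.2059
  Item 7: 0.75 * 0.25 = 0.1875
  Item 8: 0.68 * 0.32 = 0.2176
  Item 9: 0.45 * 0.55 = 0.2475
  Item 10: 0.44 * 0.56 = 0.2464
Sum(p_i * q_i) = 0.2211 + 0.2139 + 0.2464 + 0.1824 + 0.1971 + 0.2059 + 0.1875 + 0.2176 + 0.2475 + 0.2464 = 2.1658
KR-20 = (k/(k-1)) * (1 - Sum(p_i*q_i) / Var_total)
= (10/9) * (1 - 2.1658/5.06)
= 1.1111 * 0.572
KR-20 = 0.6355

0.6355


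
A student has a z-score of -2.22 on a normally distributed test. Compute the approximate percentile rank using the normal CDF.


CDF(z) = 0.5 * (1 + erf(z/sqrt(2)))
erf(-1.5698) = -0.9736
CDF = 0.0132
Percentile rank = 0.0132 * 100 = 1.32

1.32


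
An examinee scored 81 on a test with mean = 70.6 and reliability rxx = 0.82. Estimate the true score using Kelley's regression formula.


T_est = rxx * X + (1 - rxx) * mean
T_est = 0.82 * 81 + 0.18 * 70.6
T_est = 66.42 + 12.708
T_est = 79.128

79.128


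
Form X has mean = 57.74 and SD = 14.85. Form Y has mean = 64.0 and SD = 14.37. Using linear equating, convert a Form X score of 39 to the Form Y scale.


slope = SD_Y / SD_X = 14.37 / 14.85 ~ 0.9677
intercept = mean_Y - slope * mean_X = 64.0 - (14.37 / 14.85) * 57.74 ~ 8.1263
Y = slope * X + intercept. To avoid rounding drift from the rounded slope/intercept, evaluate the equivalent form Y = mean_Y + SD_Y * (X - mean_X) / SD_X at full precision:
Y = 64.0 + 14.37 * (39 - 57.74) / 14.85
Y = 64.0 - 14.37 * 18.74 / 14.85
Y = 64.0 - 269.2938 / 14.85
Y = 64.0 - 18.1343
Y = 45.8657

45.8657
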